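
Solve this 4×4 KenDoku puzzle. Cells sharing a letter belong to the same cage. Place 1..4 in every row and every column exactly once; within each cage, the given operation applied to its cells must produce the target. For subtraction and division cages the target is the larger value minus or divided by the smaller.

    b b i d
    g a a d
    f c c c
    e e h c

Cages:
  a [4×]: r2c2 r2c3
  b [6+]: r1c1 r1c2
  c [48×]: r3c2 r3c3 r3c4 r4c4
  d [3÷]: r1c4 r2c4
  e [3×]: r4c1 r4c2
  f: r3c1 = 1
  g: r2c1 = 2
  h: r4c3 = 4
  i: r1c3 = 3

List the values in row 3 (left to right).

1 3 2 4

Cage i is a single given cell, so r1c3 = 3.
Row 1 now contains 3, leaving r1c4 = 1.
Cage g is given, leaving r2c1 = 2.
Column 4 already has 1, leaving r2c4 = 3.
Cage f is given, which forces r3c1 = 1.
Column 4 now contains 3; hence r3c4 = 4.
Column 1 already has 1, so r4c1 = 3.
3 is placed in row 4; hence r4c2 = 1.
Cage h is given, which forces r4c3 = 4.
4 is placed in column 4, leaving r4c4 = 2.
2 is placed in column 1, which forces r1c1 = 4.
Cage b needs two cells with sum 6, so r1c2 = 2.
Column 2 already has 1, so r2c2 = 4.
Column 3 now contains 4, which forces r2c3 = 1.
Cage c needs product 48, which forces r3c2 = 3.
Row 3 already has 4, which forces r3c3 = 2.
Filled in: 4 2 3 1 / 2 4 1 3 / 1 3 2 4 / 3 1 4 2.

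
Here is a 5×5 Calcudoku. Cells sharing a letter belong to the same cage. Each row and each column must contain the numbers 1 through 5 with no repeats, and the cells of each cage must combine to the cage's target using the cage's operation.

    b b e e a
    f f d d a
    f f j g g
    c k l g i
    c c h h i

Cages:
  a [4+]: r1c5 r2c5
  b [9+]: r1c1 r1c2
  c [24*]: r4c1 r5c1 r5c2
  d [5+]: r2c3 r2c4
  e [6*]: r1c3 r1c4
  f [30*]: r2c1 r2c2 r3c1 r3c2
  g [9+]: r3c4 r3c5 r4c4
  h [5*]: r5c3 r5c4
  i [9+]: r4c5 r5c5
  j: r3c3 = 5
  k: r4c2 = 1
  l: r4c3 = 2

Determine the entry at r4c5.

5

J is a freebie, so r3c3 = 5.
Cage k is given, so r4c2 = 1.
Cage l is given; hence r4c3 = 2.
5 is placed in column 3, leaving r5c3 = 1.
1 is placed in row 5; hence r5c4 = 5.
Row 5 now contains 5, leaving r5c5 = 4.
2 is placed in column 3, which forces r1c3 = 3.
The two cells of cage e must have product 6, so r1c4 = 2.
Row 1 already has 3, so r1c5 = 1.
Column 3 already has 3, so r2c3 = 4.
Column 4 now contains 2; hence r2c4 = 1.
Column 5 now contains 1, leaving r2c5 = 3.
3 is placed in column 5, which forces r3c5 = 2.
Cage c has product 24, so r4c1 = 4.
4 is placed in row 4, leaving r4c4 = 3.
4 is placed in column 5, leaving r4c5 = 5.
4 is placed in column 1, leaving r1c1 = 5.
The two cells of cage b must have sum 9, so r1c2 = 4.
Column 1 already has 5, leaving r2c1 = 2.
2 is placed in row 2, so r2c2 = 5.
Cage f has product 30, leaving r3c1 = 1.
Row 3 now contains 2, so r3c2 = 3.
3 is placed in column 4, leaving r3c4 = 4.
2 is placed in column 1, leaving r5c1 = 3.
3 is placed in column 2, leaving r5c2 = 2.
Completed grid: 5 4 3 2 1 / 2 5 4 1 3 / 1 3 5 4 2 / 4 1 2 3 5 / 3 2 1 5 4.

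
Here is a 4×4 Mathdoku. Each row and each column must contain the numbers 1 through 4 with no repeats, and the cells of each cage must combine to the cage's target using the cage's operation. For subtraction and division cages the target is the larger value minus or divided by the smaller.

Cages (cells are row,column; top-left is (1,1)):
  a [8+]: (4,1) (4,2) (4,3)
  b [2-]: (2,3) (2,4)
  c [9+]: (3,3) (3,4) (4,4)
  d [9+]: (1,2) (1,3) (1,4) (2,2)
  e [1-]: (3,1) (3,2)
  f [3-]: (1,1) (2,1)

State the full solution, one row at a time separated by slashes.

The only place for 2 in row 4 is (4,4).
Column 1 needs a 2, and only (3,1) is open for it.
Row 3 needs a 1, and only (3,2) is open for it.
The only place for 3 in column 1 is (4,1).
3 is placed in row 4, leaving (4,2) = 4.
Cage a has sum 8, which forces (4,3) = 1.
4 is placed in column 2; hence (1,2) = 2.
Cage d has sum 9; hence (1,3) = 3.
Cage d needs sum 9, which forces (1,4) = 1.
Cage d has sum 9, leaving (2,2) = 3.
Column 3 already has 3; hence (2,3) = 2.
Column 4 already has 1, so (2,4) = 4.
Column 3 already has 3, which forces (3,3) = 4.
Column 4 already has 4, so (3,4) = 3.
Row 1 now contains 1, which forces (1,1) = 4.
Row 2 now contains 4; hence (2,1) = 1.

4 2 3 1 / 1 3 2 4 / 2 1 4 3 / 3 4 1 2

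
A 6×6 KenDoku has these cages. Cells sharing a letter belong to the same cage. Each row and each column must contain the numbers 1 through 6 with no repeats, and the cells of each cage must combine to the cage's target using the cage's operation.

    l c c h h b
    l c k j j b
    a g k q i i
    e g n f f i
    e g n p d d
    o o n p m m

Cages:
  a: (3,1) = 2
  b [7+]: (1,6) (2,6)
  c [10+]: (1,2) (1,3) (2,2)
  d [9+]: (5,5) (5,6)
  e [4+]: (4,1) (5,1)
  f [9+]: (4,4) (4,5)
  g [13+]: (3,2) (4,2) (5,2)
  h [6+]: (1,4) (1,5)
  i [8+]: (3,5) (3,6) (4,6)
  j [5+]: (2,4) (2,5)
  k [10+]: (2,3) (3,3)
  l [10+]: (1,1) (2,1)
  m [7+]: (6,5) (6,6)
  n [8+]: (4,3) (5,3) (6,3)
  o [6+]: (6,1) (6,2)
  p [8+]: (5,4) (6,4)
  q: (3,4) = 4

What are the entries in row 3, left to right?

2 3 6 4 1 5

Cage a is given, leaving (3,1) = 2.
Cage q is given, leaving (3,4) = 4.
The two cells of cage k must have sum 10, which forces (2,3) = 4.
4 is placed in row 3; hence (3,3) = 6.
The two cells of cage l must have sum 10, leaving (1,1) = 4.
4 is placed in row 2, so (2,1) = 6.
In column 1, 5 can only go at (6,1), so (6,1) = 5.
5 is placed in row 6; hence (6,2) = 1.
Row 6 already has 1, which forces (6,3) = 2.
Row 2 needs a 1, and only (2,6) is open for it.
Cage b needs two cells with sum 7, which forces (1,6) = 6.
Cage i has sum 8, which forces (3,5) = 1.
The two cells of cage h must have sum 6, so (1,4) = 1.
1 is placed in column 5, which forces (1,5) = 5.
Cage c has sum 10, leaving (1,2) = 2.
Row 1 now contains 5, which forces (1,3) = 3.
The 3 cells of cage c must have sum 10, leaving (2,2) = 5.
Column 2 already has 5, which forces (3,2) = 3.
Row 3 now contains 3, which forces (3,6) = 5.
5 is placed in column 6, which forces (5,6) = 3.
Column 6 now contains 3, so (6,6) = 4.
Cage e's pair has sum 4, so (4,1) = 3.
4 is placed in column 6, which forces (4,6) = 2.
Row 5 now contains 3, leaving (5,1) = 1.
1 is placed in row 5, which forces (5,3) = 5.
Row 5 now contains 5, so (5,4) = 2.
The two cells of cage d must have sum 9, which forces (5,5) = 6.
Row 6 already has 4, which forces (6,5) = 3.
Column 4 already has 2, which forces (2,4) = 3.
Column 5 already has 3, so (2,5) = 2.
The 3 cells of cage g must have sum 13, so (4,2) = 6.
Column 3 now contains 5, so (4,3) = 1.
Cage f needs two cells with sum 9, which forces (4,4) = 5.
Column 5 already has 6, so (4,5) = 4.
Row 5 now contains 6, so (5,2) = 4.
Row 6 already has 3, which forces (6,4) = 6.
Completed grid: 4 2 3 1 5 6 / 6 5 4 3 2 1 / 2 3 6 4 1 5 / 3 6 1 5 4 2 / 1 4 5 2 6 3 / 5 1 2 6 3 4.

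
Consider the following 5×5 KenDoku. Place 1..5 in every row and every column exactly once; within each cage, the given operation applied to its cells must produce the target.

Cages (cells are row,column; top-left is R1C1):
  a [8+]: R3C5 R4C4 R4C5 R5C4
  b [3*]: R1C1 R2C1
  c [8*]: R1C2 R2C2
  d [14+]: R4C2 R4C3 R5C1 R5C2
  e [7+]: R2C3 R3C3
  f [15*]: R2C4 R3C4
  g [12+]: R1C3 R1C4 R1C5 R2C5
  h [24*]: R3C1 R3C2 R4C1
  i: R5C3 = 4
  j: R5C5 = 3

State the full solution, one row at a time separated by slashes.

I is a freebie, which forces R5C3 = 4.
Cage j is a single given cell, leaving R5C5 = 3.
The only place for 1 in row 3 is R3C5.
The only place for 1 in row 2 is R2C1.
Column 1 already has 1, so R1C1 = 3.
The 3 cells of cage h must have product 24, so R3C2 = 3.
Row 3 now contains 3, so R3C4 = 5.
Cage e's pair has sum 7, which forces R2C3 = 5.
5 is placed in column 4, so R2C4 = 3.
Row 3 already has 5, so R3C3 = 2.
Column 3 already has 2, leaving R4C3 = 3.
Column 3 already has 2, leaving R1C3 = 1.
Cage g has sum 12, so R1C5 = 5.
Row 3 now contains 2, leaving R3C1 = 4.
Cage h needs product 24; hence R4C1 = 2.
Row 4 already has 2, so R4C5 = 4.
Column 1 already has 2, leaving R5C1 = 5.
Cage g has sum 12, leaving R1C4 = 4.
4 is placed in column 5, leaving R2C5 = 2.
Row 4 now contains 4, leaving R4C2 = 5.
Row 4 now contains 4, leaving R4C4 = 1.
Cage d has sum 14, so R5C2 = 1.
Cage a has sum 8, leaving R5C4 = 2.
4 is placed in row 1, so R1C2 = 2.
2 is placed in row 2; hence R2C2 = 4.

3 2 1 4 5 / 1 4 5 3 2 / 4 3 2 5 1 / 2 5 3 1 4 / 5 1 4 2 3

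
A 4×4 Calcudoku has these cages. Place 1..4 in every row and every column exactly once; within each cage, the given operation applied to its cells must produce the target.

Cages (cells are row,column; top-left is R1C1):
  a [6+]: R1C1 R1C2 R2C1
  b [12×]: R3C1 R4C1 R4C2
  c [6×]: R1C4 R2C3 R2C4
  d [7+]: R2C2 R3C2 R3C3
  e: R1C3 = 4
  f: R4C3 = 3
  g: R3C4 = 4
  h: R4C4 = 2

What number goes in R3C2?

2

Cage e is given; hence R1C3 = 4.
G is a freebie, so R3C4 = 4.
Cage f is a single given cell, leaving R4C3 = 3.
Cage h is a single given cell; hence R4C4 = 2.
The 3 cells of cage c must have product 6, leaving R2C3 = 2.
Cage b needs product 12, leaving R3C1 = 3.
Column 3 already has 2; hence R3C3 = 1.
The 3 cells of cage a must have sum 6, so R1C1 = 2.
Cage a needs sum 6, leaving R1C2 = 3.
Row 1 now contains 3; hence R1C4 = 1.
Column 1 already has 3, which forces R2C1 = 1.
Row 2 already has 2, leaving R2C2 = 4.
Column 4 already has 1, so R2C4 = 3.
Row 3 now contains 1, leaving R3C2 = 2.
1 is placed in column 1, leaving R4C1 = 4.
Column 2 now contains 4, which forces R4C2 = 1.
The full grid is 2 3 4 1 / 1 4 2 3 / 3 2 1 4 / 4 1 3 2.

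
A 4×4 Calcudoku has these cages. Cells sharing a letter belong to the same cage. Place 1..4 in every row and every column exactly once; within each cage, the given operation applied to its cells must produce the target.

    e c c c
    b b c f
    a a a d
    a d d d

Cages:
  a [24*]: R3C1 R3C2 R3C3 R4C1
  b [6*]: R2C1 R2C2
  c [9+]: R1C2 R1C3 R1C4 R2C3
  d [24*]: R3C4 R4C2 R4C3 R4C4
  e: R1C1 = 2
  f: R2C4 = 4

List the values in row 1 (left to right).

2 1 4 3

Cage e is a single given cell; hence R1C1 = 2.
Column 1 now contains 2, leaving R2C1 = 3.
3 is placed in row 2, so R2C2 = 2.
Row 2 already has 2, which forces R2C3 = 1.
F is a freebie, which forces R2C4 = 4.
Cage a needs product 24, which forces R3C2 = 3.
Cage a needs product 24, which forces R3C3 = 2.
2 is placed in row 3; hence R3C4 = 1.
Cage c needs sum 9; hence R1C2 = 1.
The 4 cells of cage c must have sum 9, which forces R1C3 = 4.
Column 4 already has 1; hence R1C4 = 3.
1 is placed in row 3, leaving R3C1 = 4.
Cage a needs product 24, leaving R4C1 = 1.
Cage d has product 24, which forces R4C2 = 4.
Cage d has product 24, leaving R4C3 = 3.
Cage d has product 24, leaving R4C4 = 2.
The full grid is 2 1 4 3 / 3 2 1 4 / 4 3 2 1 / 1 4 3 2.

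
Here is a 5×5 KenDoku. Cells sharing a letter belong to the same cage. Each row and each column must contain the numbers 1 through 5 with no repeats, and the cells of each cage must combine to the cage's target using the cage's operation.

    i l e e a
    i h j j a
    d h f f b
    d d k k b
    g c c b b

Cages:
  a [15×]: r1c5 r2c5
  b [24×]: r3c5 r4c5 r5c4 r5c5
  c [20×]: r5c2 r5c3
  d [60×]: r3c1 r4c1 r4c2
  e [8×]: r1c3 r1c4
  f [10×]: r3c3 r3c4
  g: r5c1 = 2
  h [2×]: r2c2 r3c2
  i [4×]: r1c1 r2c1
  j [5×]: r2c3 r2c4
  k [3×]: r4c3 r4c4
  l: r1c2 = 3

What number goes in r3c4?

Cage l is given, leaving r1c2 = 3.
Row 1 now contains 3; hence r1c5 = 5.
Column 5 already has 5, which forces r2c5 = 3.
Cage g is a single given cell, so r5c1 = 2.
The 4 cells of cage b must have product 24, so r5c4 = 3.
Cage k needs two cells with product 3, leaving r4c3 = 3.
Column 4 now contains 3; hence r4c4 = 1.
Cage j's pair has product 5, so r2c3 = 1.
1 is placed in column 4, leaving r2c4 = 5.
Cage d has product 60, which forces r3c1 = 3.
Column 4 now contains 5, so r3c4 = 2.
Cage i needs two cells with product 4, so r1c1 = 1.
Cage e needs two cells with product 8, leaving r1c3 = 2.
Column 4 already has 2; hence r1c4 = 4.
Row 2 now contains 1, leaving r2c1 = 4.
Row 2 now contains 1; hence r2c2 = 2.
2 is placed in row 3, leaving r3c2 = 1.
2 is placed in row 3; hence r3c3 = 5.
Row 3 now contains 1, so r3c5 = 4.
4 is placed in column 1; hence r4c1 = 5.
5 is placed in row 4, which forces r4c2 = 4.
Cage b has product 24, so r4c5 = 2.
Column 2 already has 4, which forces r5c2 = 5.
Column 3 now contains 5, leaving r5c3 = 4.
Column 5 already has 4, so r5c5 = 1.
Completed grid: 1 3 2 4 5 / 4 2 1 5 3 / 3 1 5 2 4 / 5 4 3 1 2 / 2 5 4 3 1.

2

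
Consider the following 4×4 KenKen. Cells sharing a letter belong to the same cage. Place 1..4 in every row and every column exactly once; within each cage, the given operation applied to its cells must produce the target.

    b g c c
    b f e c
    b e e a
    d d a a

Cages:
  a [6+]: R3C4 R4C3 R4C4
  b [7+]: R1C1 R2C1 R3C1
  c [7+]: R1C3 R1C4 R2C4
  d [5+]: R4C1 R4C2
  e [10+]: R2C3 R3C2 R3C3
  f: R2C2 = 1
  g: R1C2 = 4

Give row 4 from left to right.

Cage g is given, which forces R1C2 = 4.
Cage f is a single given cell, leaving R2C2 = 1.
4 is placed in column 2, which forces R3C2 = 3.
3 is placed in column 2, so R4C2 = 2.
Cage e needs sum 10, which forces R2C3 = 3.
Cage e needs sum 10, which forces R3C3 = 4.
Cage d's pair has sum 5, which forces R4C1 = 3.
Column 3 already has 3, so R4C3 = 1.
Row 4 now contains 1; hence R4C4 = 4.
Column 3 now contains 1, leaving R1C3 = 2.
The 3 cells of cage c must have sum 7, so R1C4 = 3.
Cage b has sum 7, which forces R2C1 = 4.
4 is placed in column 4, so R2C4 = 2.
Cage a needs sum 6, which forces R3C4 = 1.
Row 1 now contains 2; hence R1C1 = 1.
Row 3 now contains 1; hence R3C1 = 2.
The full grid is 1 4 2 3 / 4 1 3 2 / 2 3 4 1 / 3 2 1 4.

3 2 1 4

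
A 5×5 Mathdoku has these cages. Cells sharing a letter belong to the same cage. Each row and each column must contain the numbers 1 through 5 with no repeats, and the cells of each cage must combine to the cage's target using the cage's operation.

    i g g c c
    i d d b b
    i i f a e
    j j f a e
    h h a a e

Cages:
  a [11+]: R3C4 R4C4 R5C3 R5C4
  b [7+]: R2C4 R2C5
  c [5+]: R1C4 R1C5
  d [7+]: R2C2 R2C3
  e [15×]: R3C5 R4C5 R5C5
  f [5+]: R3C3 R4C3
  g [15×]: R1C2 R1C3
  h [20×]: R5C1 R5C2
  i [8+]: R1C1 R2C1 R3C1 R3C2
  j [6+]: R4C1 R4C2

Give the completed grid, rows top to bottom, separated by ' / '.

2 3 5 1 4 / 1 4 3 5 2 / 3 2 1 4 5 / 5 1 4 2 3 / 4 5 2 3 1

The only place for 1 in row 2 is R2C1.
The only place for 3 in column 1 is R3C1.
Cage i needs sum 8, so R1C1 = 2.
The 4 cells of cage i must have sum 8, so R3C2 = 2.
Cage j's pair has sum 6, which forces R4C1 = 5.
Cage j needs two cells with sum 6, which forces R4C2 = 1.
Row 4 now contains 1, which forces R4C3 = 4.
Row 4 now contains 1, which forces R4C5 = 3.
Column 1 now contains 5, leaving R5C1 = 4.
Row 5 now contains 4; hence R5C2 = 5.
Row 5 now contains 5, so R5C5 = 1.
Column 2 already has 5; hence R1C2 = 3.
The two cells of cage g must have product 15, so R1C3 = 5.
Cage c needs two cells with sum 5, which forces R1C4 = 1.
Column 5 already has 1, which forces R1C5 = 4.
Cage d needs two cells with sum 7; hence R2C2 = 4.
The two cells of cage d must have sum 7; hence R2C3 = 3.
4 is placed in column 3, leaving R3C3 = 1.
Cage a has sum 11; hence R3C4 = 4.
Column 5 already has 1, so R3C5 = 5.
Row 4 now contains 3; hence R4C4 = 2.
Cage a needs sum 11; hence R5C3 = 2.
The 4 cells of cage a must have sum 11, which forces R5C4 = 3.
2 is placed in column 4, leaving R2C4 = 5.
5 is placed in column 5, which forces R2C5 = 2.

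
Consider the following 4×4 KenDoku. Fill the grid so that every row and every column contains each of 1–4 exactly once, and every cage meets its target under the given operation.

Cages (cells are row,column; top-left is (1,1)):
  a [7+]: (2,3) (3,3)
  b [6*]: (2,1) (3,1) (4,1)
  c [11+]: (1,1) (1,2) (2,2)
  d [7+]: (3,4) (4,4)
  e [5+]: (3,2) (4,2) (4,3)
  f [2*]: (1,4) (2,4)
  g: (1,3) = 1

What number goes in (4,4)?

The 3 cells of cage c must have sum 11, which forces (1,1) = 4.
Cage c has sum 11, leaving (1,2) = 3.
Cage g is a single given cell, which forces (1,3) = 1.
1 is placed in row 1, so (1,4) = 2.
The 3 cells of cage c must have sum 11, leaving (2,2) = 4.
Row 2 now contains 4, so (2,3) = 3.
Column 4 now contains 2; hence (2,4) = 1.
Column 3 already has 3, leaving (3,3) = 4.
Row 3 now contains 4, so (3,4) = 3.
Column 2 now contains 3, which forces (4,2) = 1.
1 is placed in column 3; hence (4,3) = 2.
3 is placed in column 4, so (4,4) = 4.
1 is placed in row 2, which forces (2,1) = 2.
Cage b needs product 6; hence (3,1) = 1.
Column 2 already has 1, which forces (3,2) = 2.
Row 4 already has 2, which forces (4,1) = 3.
Completed grid: 4 3 1 2 / 2 4 3 1 / 1 2 4 3 / 3 1 2 4.

4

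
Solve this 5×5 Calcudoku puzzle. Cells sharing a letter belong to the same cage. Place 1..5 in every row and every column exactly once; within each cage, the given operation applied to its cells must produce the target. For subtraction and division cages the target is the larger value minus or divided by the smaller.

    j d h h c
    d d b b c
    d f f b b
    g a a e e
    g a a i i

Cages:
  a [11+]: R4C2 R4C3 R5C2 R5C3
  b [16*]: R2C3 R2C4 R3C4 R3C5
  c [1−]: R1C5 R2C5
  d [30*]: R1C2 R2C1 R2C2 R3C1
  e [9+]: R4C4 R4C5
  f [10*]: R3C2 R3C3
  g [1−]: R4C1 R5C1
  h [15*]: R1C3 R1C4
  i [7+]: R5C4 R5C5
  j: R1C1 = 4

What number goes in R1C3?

5

Cage j is given; hence R1C1 = 4.
Row 3 needs a 3, and only R3C1 is open for it.
Row 2 needs a 3, and only R2C5 is open for it.
Cage c needs two cells with difference 1, which forces R1C5 = 2.
The only place for 1 in row 1 is R1C2.
The only place for 5 in column 1 is R2C1.
Row 2 already has 5, so R2C2 = 2.
Column 2 already has 2; hence R3C2 = 5.
Row 3 now contains 5, which forces R3C3 = 2.
In row 4, 2 can only go at R4C1, so R4C1 = 2.
2 is placed in column 1, so R5C1 = 1.
1 is placed in row 5; hence R5C3 = 3.
3 is placed in row 5, leaving R5C4 = 2.
Column 3 now contains 3, which forces R1C3 = 5.
Cage h's pair has product 15; hence R1C4 = 3.
Cage a needs sum 11, which forces R4C2 = 3.
Column 3 now contains 3, leaving R4C3 = 1.
3 is placed in row 5, which forces R5C2 = 4.
Cage i's pair has sum 7, which forces R5C5 = 5.
1 is placed in column 3, which forces R2C3 = 4.
Cage b needs product 16, which forces R2C4 = 1.
The 4 cells of cage b must have product 16, leaving R3C4 = 4.
The 4 cells of cage b must have product 16, so R3C5 = 1.
Cage e's pair has sum 9, so R4C4 = 5.
Column 5 now contains 5, leaving R4C5 = 4.
Completed grid: 4 1 5 3 2 / 5 2 4 1 3 / 3 5 2 4 1 / 2 3 1 5 4 / 1 4 3 2 5.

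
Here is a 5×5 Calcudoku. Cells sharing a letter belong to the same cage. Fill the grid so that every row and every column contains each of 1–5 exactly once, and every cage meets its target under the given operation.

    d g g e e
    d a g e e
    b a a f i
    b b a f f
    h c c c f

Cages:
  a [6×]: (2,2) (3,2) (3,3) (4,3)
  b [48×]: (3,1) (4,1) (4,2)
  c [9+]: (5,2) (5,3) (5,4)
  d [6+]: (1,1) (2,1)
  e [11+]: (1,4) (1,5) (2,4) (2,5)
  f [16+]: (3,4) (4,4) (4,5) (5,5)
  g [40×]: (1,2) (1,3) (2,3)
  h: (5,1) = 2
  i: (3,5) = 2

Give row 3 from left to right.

Cage b needs product 48, leaving (3,1) = 4.
Cage i is a single given cell, leaving (3,5) = 2.
Cage b has product 48, leaving (4,1) = 3.
Cage b has product 48, which forces (4,2) = 4.
Row 4 now contains 4, leaving (4,5) = 5.
Cage h is given, which forces (5,1) = 2.
Cage f needs sum 16, leaving (3,4) = 5.
Row 4 already has 5; hence (4,4) = 2.
Cage f has sum 16, leaving (5,5) = 4.
Cage a needs product 6, which forces (2,2) = 2.
The 4 cells of cage a must have product 6; hence (3,2) = 1.
Cage a needs product 6, so (3,3) = 3.
Row 4 already has 2, so (4,3) = 1.
Column 3 already has 1; hence (5,3) = 5.
Column 2 now contains 2, which forces (1,2) = 5.
Cage g has product 40, so (1,3) = 2.
5 is placed in column 3, leaving (2,3) = 4.
Row 2 now contains 4; hence (2,4) = 3.
Row 2 already has 3, so (2,5) = 1.
Row 5 already has 5, leaving (5,2) = 3.
The 3 cells of cage c must have sum 9, which forces (5,4) = 1.
Row 1 now contains 5; hence (1,1) = 1.
Column 4 already has 3; hence (1,4) = 4.
Column 5 already has 1, which forces (1,5) = 3.
Row 2 now contains 1, leaving (2,1) = 5.
Filled in: 1 5 2 4 3 / 5 2 4 3 1 / 4 1 3 5 2 / 3 4 1 2 5 / 2 3 5 1 4.

4 1 3 5 2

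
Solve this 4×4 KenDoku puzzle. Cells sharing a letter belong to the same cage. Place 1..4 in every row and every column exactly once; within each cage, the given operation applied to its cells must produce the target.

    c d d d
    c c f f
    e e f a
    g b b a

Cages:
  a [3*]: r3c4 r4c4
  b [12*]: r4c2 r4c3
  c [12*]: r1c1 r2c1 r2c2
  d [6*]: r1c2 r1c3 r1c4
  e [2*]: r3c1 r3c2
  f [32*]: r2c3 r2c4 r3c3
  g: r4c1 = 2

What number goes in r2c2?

The 3 cells of cage f must have product 32, which forces r2c3 = 2.
Cage f has product 32, which forces r2c4 = 4.
The 3 cells of cage f must have product 32; hence r3c3 = 4.
Cage g is a single given cell, leaving r4c1 = 2.
Column 3 now contains 4, so r4c3 = 3.
Row 4 now contains 3, which forces r4c4 = 1.
Cage c needs product 12, leaving r1c1 = 4.
3 is placed in column 3, which forces r1c3 = 1.
2 is placed in column 1, which forces r3c1 = 1.
The two cells of cage e must have product 2, so r3c2 = 2.
1 is placed in column 4, so r3c4 = 3.
Row 4 now contains 3, so r4c2 = 4.
Column 2 already has 2, so r1c2 = 3.
3 is placed in column 4; hence r1c4 = 2.
1 is placed in column 1, so r2c1 = 3.
The 3 cells of cage c must have product 12, so r2c2 = 1.
The full grid is 4 3 1 2 / 3 1 2 4 / 1 2 4 3 / 2 4 3 1.

1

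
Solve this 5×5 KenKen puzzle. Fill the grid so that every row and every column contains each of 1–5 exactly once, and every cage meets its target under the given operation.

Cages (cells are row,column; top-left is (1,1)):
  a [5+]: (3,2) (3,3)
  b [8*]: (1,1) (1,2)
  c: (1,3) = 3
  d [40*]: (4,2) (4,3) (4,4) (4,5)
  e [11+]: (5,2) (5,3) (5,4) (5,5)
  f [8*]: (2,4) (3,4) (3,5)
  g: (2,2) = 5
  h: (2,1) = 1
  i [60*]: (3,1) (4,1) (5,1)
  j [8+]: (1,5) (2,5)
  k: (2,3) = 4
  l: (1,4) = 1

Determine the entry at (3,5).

C is a freebie, which forces (1,3) = 3.
Cage l is a single given cell, so (1,4) = 1.
Row 1 already has 3, leaving (1,5) = 5.
Cage h is a single given cell, leaving (2,1) = 1.
G is a freebie; hence (2,2) = 5.
Cage k is a single given cell, which forces (2,3) = 4.
4 is placed in row 2, which forces (2,4) = 2.
5 is placed in column 5, leaving (2,5) = 3.
2 is placed in column 4, so (3,4) = 4.
Column 4 already has 4, so (4,4) = 5.
Column 4 already has 5, which forces (5,4) = 3.
The two cells of cage a must have sum 5; hence (3,2) = 3.
Cage a needs two cells with sum 5, so (3,3) = 2.
Cage f needs product 8, so (3,5) = 1.
2 is placed in column 3, so (4,3) = 1.
Cage e has sum 11; hence (5,3) = 5.
Column 5 now contains 1, which forces (5,5) = 2.
Row 3 already has 3; hence (3,1) = 5.
The 3 cells of cage i must have product 60, leaving (4,1) = 3.
Cage d needs product 40, which forces (4,2) = 2.
Column 5 now contains 2, leaving (4,5) = 4.
Row 5 already has 5, leaving (5,1) = 4.
2 is placed in row 5, so (5,2) = 1.
Column 1 already has 4, so (1,1) = 2.
Column 2 now contains 2, which forces (1,2) = 4.
The full grid is 2 4 3 1 5 / 1 5 4 2 3 / 5 3 2 4 1 / 3 2 1 5 4 / 4 1 5 3 2.

1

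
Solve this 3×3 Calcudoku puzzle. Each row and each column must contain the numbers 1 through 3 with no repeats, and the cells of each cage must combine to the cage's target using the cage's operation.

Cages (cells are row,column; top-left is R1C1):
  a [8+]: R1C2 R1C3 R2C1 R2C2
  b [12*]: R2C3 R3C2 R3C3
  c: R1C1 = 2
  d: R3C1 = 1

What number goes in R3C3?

Cage c is a single given cell, which forces R1C1 = 2.
Cage b has product 12, so R2C3 = 2.
D is a freebie, which forces R3C1 = 1.
Cage b needs product 12, which forces R3C2 = 2.
The 3 cells of cage b must have product 12; hence R3C3 = 3.
The 4 cells of cage a must have sum 8, so R1C2 = 3.
3 is placed in column 3, leaving R1C3 = 1.
1 is placed in column 1, so R2C1 = 3.
The 4 cells of cage a must have sum 8, leaving R2C2 = 1.
Completed grid: 2 3 1 / 3 1 2 / 1 2 3.

3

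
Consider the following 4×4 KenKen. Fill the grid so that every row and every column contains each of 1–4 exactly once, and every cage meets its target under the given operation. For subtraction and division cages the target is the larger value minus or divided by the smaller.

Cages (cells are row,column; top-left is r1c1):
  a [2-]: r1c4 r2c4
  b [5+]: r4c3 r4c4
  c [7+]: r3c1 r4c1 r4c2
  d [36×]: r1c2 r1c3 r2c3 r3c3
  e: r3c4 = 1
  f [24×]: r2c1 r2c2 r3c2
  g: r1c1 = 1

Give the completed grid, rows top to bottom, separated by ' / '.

1 3 4 2 / 3 2 1 4 / 2 4 3 1 / 4 1 2 3

G is a freebie; hence r1c1 = 1.
Cage d has product 36; hence r1c2 = 3.
Row 1 now contains 1, leaving r1c3 = 4.
Row 1 now contains 4; hence r1c4 = 2.
E is a freebie; hence r3c4 = 1.
Cage f has product 24, so r2c1 = 3.
Cage d has product 36, leaving r2c3 = 1.
Cage a's pair has difference 2, which forces r2c4 = 4.
1 is placed in row 3, so r3c3 = 3.
1 is placed in column 3, which forces r4c3 = 2.
Column 4 already has 4, so r4c4 = 3.
4 is placed in row 2; hence r2c2 = 2.
The 3 cells of cage c must have sum 7, which forces r3c1 = 2.
The 3 cells of cage f must have product 24, leaving r3c2 = 4.
2 is placed in row 4, leaving r4c1 = 4.
2 is placed in row 4, leaving r4c2 = 1.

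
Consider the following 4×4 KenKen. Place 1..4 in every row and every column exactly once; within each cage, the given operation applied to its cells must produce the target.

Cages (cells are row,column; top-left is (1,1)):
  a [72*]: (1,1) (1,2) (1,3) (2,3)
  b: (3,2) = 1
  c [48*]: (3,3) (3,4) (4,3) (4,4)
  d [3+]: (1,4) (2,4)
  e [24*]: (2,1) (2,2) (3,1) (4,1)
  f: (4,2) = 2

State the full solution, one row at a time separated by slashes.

4 3 2 1 / 1 4 3 2 / 2 1 4 3 / 3 2 1 4

Cage a needs product 72, which forces (2,3) = 3.
B is a freebie, so (3,2) = 1.
F is a freebie, leaving (4,2) = 2.
2 is placed in column 2, so (2,2) = 4.
The 4 cells of cage c must have product 48; hence (3,3) = 4.
Cage c needs product 48; hence (3,4) = 3.
Cage c needs product 48, leaving (4,3) = 1.
Cage c needs product 48, which forces (4,4) = 4.
Cage a has product 72, so (1,1) = 4.
Column 2 already has 4, which forces (1,2) = 3.
4 is placed in column 3, so (1,3) = 2.
2 is placed in row 1, so (1,4) = 1.
The 4 cells of cage e must have product 24, which forces (2,1) = 1.
Column 4 already has 1, which forces (2,4) = 2.
3 is placed in row 3; hence (3,1) = 2.
1 is placed in row 4, so (4,1) = 3.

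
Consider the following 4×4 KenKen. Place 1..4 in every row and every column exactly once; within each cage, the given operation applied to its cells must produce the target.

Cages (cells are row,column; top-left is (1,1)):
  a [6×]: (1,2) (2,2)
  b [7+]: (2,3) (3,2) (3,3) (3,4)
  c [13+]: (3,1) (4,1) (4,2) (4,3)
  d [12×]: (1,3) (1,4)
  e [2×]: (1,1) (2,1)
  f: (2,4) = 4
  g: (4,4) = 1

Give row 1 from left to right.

1 2 4 3

Cage b needs sum 7, leaving (2,3) = 1.
Cage f is a single given cell; hence (2,4) = 4.
The 4 cells of cage c must have sum 13, leaving (3,1) = 4.
G is a freebie, so (4,4) = 1.
Cage e's pair has product 2; hence (1,1) = 1.
The two cells of cage d must have product 12, leaving (1,3) = 4.
4 is placed in column 4, which forces (1,4) = 3.
Row 2 now contains 1, which forces (2,1) = 2.
Row 2 already has 2; hence (2,2) = 3.
Cage b needs sum 7, which forces (3,2) = 1.
Column 4 already has 3, so (3,4) = 2.
2 is placed in column 1, so (4,1) = 3.
3 is placed in row 4, leaving (4,3) = 2.
3 is placed in row 1, leaving (1,2) = 2.
Row 3 now contains 2, so (3,3) = 3.
2 is placed in row 4, which forces (4,2) = 4.
The full grid is 1 2 4 3 / 2 3 1 4 / 4 1 3 2 / 3 4 2 1.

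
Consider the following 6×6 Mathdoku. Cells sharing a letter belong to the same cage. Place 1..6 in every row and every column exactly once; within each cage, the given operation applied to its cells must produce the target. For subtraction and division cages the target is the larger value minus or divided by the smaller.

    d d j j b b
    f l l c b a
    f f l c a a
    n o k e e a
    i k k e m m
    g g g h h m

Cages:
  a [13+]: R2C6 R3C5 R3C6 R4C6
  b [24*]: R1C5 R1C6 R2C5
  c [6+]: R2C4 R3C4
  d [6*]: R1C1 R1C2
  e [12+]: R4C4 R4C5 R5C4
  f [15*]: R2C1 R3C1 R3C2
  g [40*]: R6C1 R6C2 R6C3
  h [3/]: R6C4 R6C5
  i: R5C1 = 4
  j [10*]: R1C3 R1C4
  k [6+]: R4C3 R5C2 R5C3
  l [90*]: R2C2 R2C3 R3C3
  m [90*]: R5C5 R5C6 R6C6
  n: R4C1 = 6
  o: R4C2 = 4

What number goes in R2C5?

Cage n is given, so R4C1 = 6.
O is a freebie; hence R4C2 = 4.
Cage i is given, so R5C1 = 4.
The 3 cells of cage g must have product 40; hence R6C3 = 4.
In column 4, 3 can only go at R6C4, so R6C4 = 3.
Cage h needs two cells with quotient 3, leaving R6C5 = 1.
Column 5 already has 1, so R4C5 = 5.
In row 6, 6 can only go at R6C6, so R6C6 = 6.
Cage m needs product 90, which forces R5C5 = 3.
Cage m needs product 90, leaving R5C6 = 5.
Cage k needs sum 6, so R4C3 = 3.
The 3 cells of cage e must have sum 12, which forces R4C4 = 1.
Row 4 now contains 1, so R4C6 = 2.
Row 5 already has 5, so R5C4 = 6.
The 3 cells of cage l must have product 90; hence R2C2 = 3.
The 3 cells of cage f must have product 15, so R3C1 = 3.
Column 1 already has 3, which forces R1C1 = 1.
Cage d's pair has product 6, so R1C2 = 6.
Row 1 already has 1, leaving R1C6 = 3.
Column 1 already has 1, which forces R2C1 = 5.
Row 2 already has 5, leaving R2C3 = 6.
Column 3 now contains 6, so R3C3 = 5.
Cage a has sum 13, leaving R3C5 = 6.
5 is placed in column 1; hence R6C1 = 2.
Row 6 now contains 2, which forces R6C2 = 5.
5 is placed in column 3; hence R1C3 = 2.
The two cells of cage j must have product 10; hence R1C4 = 5.
Row 1 already has 2, which forces R1C5 = 4.
Column 5 already has 4, which forces R2C5 = 2.
Row 3 now contains 5, leaving R3C2 = 1.
Row 3 now contains 1; hence R3C6 = 4.
Column 2 now contains 1, so R5C2 = 2.
2 is placed in column 3, which forces R5C3 = 1.
Row 2 already has 2, leaving R2C4 = 4.
Column 6 now contains 4, so R2C6 = 1.
Row 3 now contains 4, which forces R3C4 = 2.
Completed grid: 1 6 2 5 4 3 / 5 3 6 4 2 1 / 3 1 5 2 6 4 / 6 4 3 1 5 2 / 4 2 1 6 3 5 / 2 5 4 3 1 6.

2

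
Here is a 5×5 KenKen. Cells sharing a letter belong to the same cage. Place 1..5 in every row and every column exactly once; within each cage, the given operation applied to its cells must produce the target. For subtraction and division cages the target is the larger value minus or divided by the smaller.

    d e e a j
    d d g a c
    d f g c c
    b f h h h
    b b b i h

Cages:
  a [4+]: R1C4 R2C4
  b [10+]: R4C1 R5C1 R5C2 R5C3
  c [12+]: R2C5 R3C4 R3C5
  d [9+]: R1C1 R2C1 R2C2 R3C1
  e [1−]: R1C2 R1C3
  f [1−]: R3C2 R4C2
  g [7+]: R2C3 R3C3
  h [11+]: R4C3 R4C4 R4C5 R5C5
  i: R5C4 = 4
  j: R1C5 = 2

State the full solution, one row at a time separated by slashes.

Cage j is given, so R1C5 = 2.
Cage i is a single given cell, leaving R5C4 = 4.
In column 4, 2 can only go at R4C4, so R4C4 = 2.
The only place for 1 in row 3 is R3C1.
Column 1 already has 1; hence R4C1 = 4.
Cage d needs sum 9, so R2C1 = 2.
Column 1 already has 2, so R5C1 = 3.
Column 1 now contains 3; hence R1C1 = 5.
Cage d has sum 9; hence R2C2 = 1.
Row 2 already has 1, leaving R2C4 = 3.
3 is placed in column 4; hence R3C4 = 5.
1 is placed in column 2, so R5C2 = 2.
Row 5 now contains 2, leaving R5C3 = 1.
Row 5 now contains 1, so R5C5 = 5.
3 is placed in column 4, so R1C4 = 1.
5 is placed in column 5; hence R2C5 = 4.
2 is placed in column 2, so R3C2 = 4.
The 3 cells of cage c must have sum 12, leaving R3C5 = 3.
The 4 cells of cage h must have sum 11, so R4C3 = 3.
Cage h has sum 11; hence R4C5 = 1.
Column 2 now contains 4, which forces R1C2 = 3.
Column 3 already has 3; hence R1C3 = 4.
4 is placed in row 2; hence R2C3 = 5.
Row 3 now contains 3; hence R3C3 = 2.
3 is placed in row 4, so R4C2 = 5.

5 3 4 1 2 / 2 1 5 3 4 / 1 4 2 5 3 / 4 5 3 2 1 / 3 2 1 4 5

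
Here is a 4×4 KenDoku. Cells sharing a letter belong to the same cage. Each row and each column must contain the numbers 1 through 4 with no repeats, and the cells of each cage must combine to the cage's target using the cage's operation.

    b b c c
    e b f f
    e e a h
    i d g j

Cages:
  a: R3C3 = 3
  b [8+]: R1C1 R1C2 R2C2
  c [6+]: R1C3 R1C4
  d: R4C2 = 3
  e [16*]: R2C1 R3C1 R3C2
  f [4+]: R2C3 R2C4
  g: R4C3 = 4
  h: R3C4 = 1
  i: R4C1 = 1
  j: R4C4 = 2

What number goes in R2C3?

1

A is a freebie, leaving R3C3 = 3.
Cage h is given; hence R3C4 = 1.
I is a freebie; hence R4C1 = 1.
Cage d is given, which forces R4C2 = 3.
Cage g is a single given cell; hence R4C3 = 4.
Cage j is given, so R4C4 = 2.
Column 3 now contains 4, which forces R1C3 = 2.
Column 4 now contains 2; hence R1C4 = 4.
Cage e has product 16, leaving R2C1 = 2.
Column 3 now contains 3, so R2C3 = 1.
1 is placed in column 4, which forces R2C4 = 3.
Row 3 now contains 1, leaving R3C1 = 4.
The 3 cells of cage e must have product 16; hence R3C2 = 2.
2 is placed in row 1; hence R1C1 = 3.
Row 1 already has 4; hence R1C2 = 1.
1 is placed in row 2, so R2C2 = 4.
Filled in: 3 1 2 4 / 2 4 1 3 / 4 2 3 1 / 1 3 4 2.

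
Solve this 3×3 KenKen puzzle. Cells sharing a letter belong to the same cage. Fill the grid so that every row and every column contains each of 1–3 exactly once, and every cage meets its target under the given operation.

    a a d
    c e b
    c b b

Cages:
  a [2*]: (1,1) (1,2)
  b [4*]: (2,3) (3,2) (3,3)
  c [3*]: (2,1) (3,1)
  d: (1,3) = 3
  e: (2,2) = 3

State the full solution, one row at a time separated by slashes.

2 1 3 / 1 3 2 / 3 2 1

Cage d is given, so (1,3) = 3.
E is a freebie, leaving (2,2) = 3.
Cage b has product 4, which forces (2,3) = 2.
The 3 cells of cage b must have product 4, so (3,2) = 2.
Cage b needs product 4, leaving (3,3) = 1.
Cage a needs two cells with product 2, leaving (1,1) = 2.
2 is placed in column 2, so (1,2) = 1.
Row 2 already has 3, which forces (2,1) = 1.
Row 3 now contains 1, so (3,1) = 3.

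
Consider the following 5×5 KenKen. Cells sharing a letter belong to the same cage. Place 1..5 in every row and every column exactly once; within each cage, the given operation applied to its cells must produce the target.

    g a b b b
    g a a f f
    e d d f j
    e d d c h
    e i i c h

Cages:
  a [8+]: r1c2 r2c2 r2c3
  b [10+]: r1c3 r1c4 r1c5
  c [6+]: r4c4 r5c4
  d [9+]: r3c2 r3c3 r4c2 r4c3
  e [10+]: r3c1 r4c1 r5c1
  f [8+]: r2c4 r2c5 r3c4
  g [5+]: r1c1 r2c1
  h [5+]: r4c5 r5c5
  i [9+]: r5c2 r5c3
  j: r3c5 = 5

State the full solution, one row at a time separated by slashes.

Cage j is a single given cell, which forces r3c5 = 5.
Cage e has sum 10, so r4c1 = 5.
Row 4 already has 5, which forces r4c4 = 4.
Cage c needs two cells with sum 6, so r5c4 = 2.
Row 5 now contains 2, which forces r5c5 = 3.
Cage e needs sum 10, leaving r3c1 = 4.
3 is placed in column 5, so r4c5 = 2.
Row 5 already has 3, leaving r5c1 = 1.
Column 5 now contains 2, leaving r2c5 = 4.
Cage b has sum 10, so r1c3 = 4.
The 3 cells of cage b must have sum 10, which forces r1c4 = 5.
Column 5 already has 4, leaving r1c5 = 1.
Column 3 now contains 4, so r5c3 = 5.
5 is placed in row 5; hence r5c2 = 4.
In row 2, 5 can only go at r2c2, so r2c2 = 5.
Cage a needs sum 8, leaving r1c2 = 2.
Cage a needs sum 8, so r2c3 = 1.
Row 2 now contains 1, leaving r2c4 = 3.
2 is placed in column 2; hence r3c2 = 3.
Row 3 now contains 3, which forces r3c3 = 2.
Column 4 already has 3, leaving r3c4 = 1.
3 is placed in column 2, so r4c2 = 1.
Column 3 already has 1, so r4c3 = 3.
2 is placed in row 1, which forces r1c1 = 3.
Row 2 already has 3, which forces r2c1 = 2.

3 2 4 5 1 / 2 5 1 3 4 / 4 3 2 1 5 / 5 1 3 4 2 / 1 4 5 2 3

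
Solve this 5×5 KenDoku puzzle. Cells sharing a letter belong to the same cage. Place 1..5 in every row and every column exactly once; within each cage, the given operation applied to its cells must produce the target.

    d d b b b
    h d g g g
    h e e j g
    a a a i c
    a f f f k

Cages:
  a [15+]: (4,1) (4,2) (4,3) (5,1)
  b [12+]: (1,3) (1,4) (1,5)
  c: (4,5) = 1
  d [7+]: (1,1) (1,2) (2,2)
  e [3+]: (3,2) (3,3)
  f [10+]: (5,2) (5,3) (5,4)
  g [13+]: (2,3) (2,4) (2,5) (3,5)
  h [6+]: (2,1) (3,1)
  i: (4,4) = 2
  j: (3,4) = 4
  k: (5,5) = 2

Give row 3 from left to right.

Cage j is given, leaving (3,4) = 4.
Cage i is a single given cell; hence (4,4) = 2.
Cage c is given, leaving (4,5) = 1.
Cage k is given, leaving (5,5) = 2.
Cage a needs sum 15, so (5,1) = 3.
In row 3, 3 can only go at (3,5), so (3,5) = 3.
In row 2, 3 can only go at (2,4), so (2,4) = 3.
The 3 cells of cage b must have sum 12, so (1,3) = 3.
Column 4 already has 3, which forces (1,4) = 5.
Cage b needs sum 12, which forces (1,5) = 4.
The 4 cells of cage g must have sum 13, which forces (2,3) = 2.
The 4 cells of cage g must have sum 13, so (2,5) = 5.
2 is placed in column 3, so (3,3) = 1.
5 is placed in column 4, so (5,4) = 1.
The 3 cells of cage d must have sum 7; hence (2,2) = 4.
Row 3 now contains 1, which forces (3,2) = 2.
Cage a has sum 15; hence (4,2) = 3.
Column 2 already has 4; hence (5,2) = 5.
5 is placed in row 5, so (5,3) = 4.
The 3 cells of cage d must have sum 7; hence (1,1) = 2.
Column 2 now contains 2, so (1,2) = 1.
Row 2 already has 4, so (2,1) = 1.
Row 3 now contains 2; hence (3,1) = 5.
Cage a has sum 15, leaving (4,1) = 4.
4 is placed in column 3; hence (4,3) = 5.
The full grid is 2 1 3 5 4 / 1 4 2 3 5 / 5 2 1 4 3 / 4 3 5 2 1 / 3 5 4 1 2.

5 2 1 4 3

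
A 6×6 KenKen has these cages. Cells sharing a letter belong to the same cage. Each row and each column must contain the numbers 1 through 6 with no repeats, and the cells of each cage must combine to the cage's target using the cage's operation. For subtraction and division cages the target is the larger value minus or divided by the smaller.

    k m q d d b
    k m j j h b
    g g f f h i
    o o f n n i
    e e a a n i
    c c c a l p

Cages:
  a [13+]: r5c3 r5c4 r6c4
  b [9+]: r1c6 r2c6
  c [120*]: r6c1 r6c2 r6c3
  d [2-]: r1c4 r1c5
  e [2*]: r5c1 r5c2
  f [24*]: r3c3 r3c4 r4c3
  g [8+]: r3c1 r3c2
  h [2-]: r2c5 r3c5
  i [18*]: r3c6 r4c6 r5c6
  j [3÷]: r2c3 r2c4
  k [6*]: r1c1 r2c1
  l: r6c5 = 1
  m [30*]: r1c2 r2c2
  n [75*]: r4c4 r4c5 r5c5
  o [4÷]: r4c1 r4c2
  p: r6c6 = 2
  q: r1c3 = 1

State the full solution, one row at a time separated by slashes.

3 6 1 4 2 5 / 2 5 3 1 6 4 / 5 3 6 2 4 1 / 4 1 2 5 3 6 / 1 2 4 6 5 3 / 6 4 5 3 1 2

Cage q is given, so r1c3 = 1.
Cage n has product 75; hence r4c4 = 5.
The 3 cells of cage n must have product 75; hence r4c5 = 3.
Cage n has product 75, so r5c5 = 5.
Cage l is a single given cell, so r6c5 = 1.
Cage p is a single given cell, so r6c6 = 2.
Row 4 needs a 2, and only r4c3 is open for it.
The only place for 1 in row 3 is r3c6.
1 is placed in column 6; hence r4c6 = 6.
Cage i has product 18, so r5c6 = 3.
The only place for 3 in row 1 is r1c1.
The two cells of cage k must have product 6; hence r2c1 = 2.
2 is placed in row 2; hence r2c4 = 1.
Column 1 now contains 2, which forces r5c1 = 1.
1 is placed in row 5, so r5c2 = 2.
Cage j needs two cells with quotient 3, which forces r2c3 = 3.
Cage g needs two cells with sum 8; hence r3c1 = 5.
Cage g's pair has sum 8, leaving r3c2 = 3.
1 is placed in column 1, which forces r4c1 = 4.
The two cells of cage o must have quotient 4, so r4c2 = 1.
Column 1 now contains 4, which forces r6c1 = 6.
The 3 cells of cage a must have sum 13; hence r6c4 = 3.
The 3 cells of cage f must have product 24, so r3c3 = 6.
Cage f needs product 24, leaving r3c4 = 2.
2 is placed in row 3, which forces r3c5 = 4.
Column 3 already has 6, leaving r5c3 = 4.
Row 5 already has 4, which forces r5c4 = 6.
Column 3 already has 4; hence r6c3 = 5.
Column 4 now contains 6, which forces r1c4 = 4.
Row 1 now contains 4; hence r1c6 = 5.
Column 5 already has 4; hence r2c5 = 6.
Column 6 already has 5, so r2c6 = 4.
5 is placed in row 6, so r6c2 = 4.
5 is placed in row 1; hence r1c2 = 6.
Column 5 now contains 6; hence r1c5 = 2.
Row 2 already has 6, so r2c2 = 5.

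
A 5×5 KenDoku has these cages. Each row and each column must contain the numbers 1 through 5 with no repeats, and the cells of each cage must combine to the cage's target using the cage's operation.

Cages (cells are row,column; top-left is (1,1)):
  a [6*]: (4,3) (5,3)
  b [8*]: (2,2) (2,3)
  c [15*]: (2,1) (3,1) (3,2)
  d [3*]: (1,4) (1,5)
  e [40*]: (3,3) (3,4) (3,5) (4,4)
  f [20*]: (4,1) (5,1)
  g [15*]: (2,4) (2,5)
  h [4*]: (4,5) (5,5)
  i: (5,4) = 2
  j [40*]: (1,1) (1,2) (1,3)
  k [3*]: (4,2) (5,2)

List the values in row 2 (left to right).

1 2 4 3 5

Cage i is given; hence (5,4) = 2.
Cage a's pair has product 6, which forces (4,3) = 2.
Row 5 already has 2; hence (5,3) = 3.
Cage b's pair has product 8, leaving (2,2) = 2.
Column 3 already has 2, so (2,3) = 4.
Cage e has product 40, which forces (3,5) = 2.
The two cells of cage k must have product 3, which forces (4,2) = 3.
Row 5 now contains 3, so (5,2) = 1.
1 is placed in row 5, so (5,5) = 4.
Cage j needs product 40; hence (1,1) = 2.
Cage j has product 40; hence (1,2) = 4.
Column 3 now contains 4, so (1,3) = 5.
Column 2 now contains 1, so (3,2) = 5.
Column 3 already has 5; hence (3,3) = 1.
Row 3 already has 1, so (3,4) = 4.
The two cells of cage f must have product 20; hence (4,1) = 4.
Column 5 already has 4; hence (4,5) = 1.
4 is placed in row 5, leaving (5,1) = 5.
Cage d's pair has product 3, so (1,4) = 1.
Column 5 already has 1; hence (1,5) = 3.
The 3 cells of cage c must have product 15, which forces (2,1) = 1.
Column 5 now contains 3; hence (2,5) = 5.
Row 3 already has 1, leaving (3,1) = 3.
1 is placed in row 4, so (4,4) = 5.
5 is placed in row 2; hence (2,4) = 3.
The full grid is 2 4 5 1 3 / 1 2 4 3 5 / 3 5 1 4 2 / 4 3 2 5 1 / 5 1 3 2 4.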